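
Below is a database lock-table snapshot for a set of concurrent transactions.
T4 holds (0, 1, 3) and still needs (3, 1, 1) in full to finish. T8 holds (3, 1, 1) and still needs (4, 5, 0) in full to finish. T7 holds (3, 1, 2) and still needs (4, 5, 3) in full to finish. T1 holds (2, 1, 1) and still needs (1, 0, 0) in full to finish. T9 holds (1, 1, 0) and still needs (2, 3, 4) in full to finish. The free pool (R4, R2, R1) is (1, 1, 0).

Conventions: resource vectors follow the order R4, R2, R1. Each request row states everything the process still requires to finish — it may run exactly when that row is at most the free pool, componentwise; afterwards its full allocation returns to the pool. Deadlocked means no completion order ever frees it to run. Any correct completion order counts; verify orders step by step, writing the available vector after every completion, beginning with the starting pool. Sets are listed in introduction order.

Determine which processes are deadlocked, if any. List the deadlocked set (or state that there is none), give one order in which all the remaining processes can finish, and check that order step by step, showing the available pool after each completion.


Deadlocked set: T8 and T7.
Key observation: no order helps: past T1, T4, T9, the free pool tops out at (4, 4, 4), below what each blocked process needs in R2.
The rest can finish in the order T1, T4, T9. Step-by-step check:
  pool = (1, 1, 0)
  run T1 (needs (1, 0, 0), free (1, 1, 0)); after release of (2, 1, 1) the pool is (3, 2, 1)
  run T4 (needs (3, 1, 1), free (3, 2, 1)); after release of (0, 1, 3) the pool is (3, 3, 4)
  run T9 (needs (2, 3, 4), free (3, 3, 4)); after release of (1, 1, 0) the pool is (4, 4, 4)
The blocked processes can never fit:
  blocked: T8 wants (4, 5, 0), pool (4, 4, 4) — not enough R2
  blocked: T7 wants (4, 5, 3), pool (4, 4, 4) — not enough R2


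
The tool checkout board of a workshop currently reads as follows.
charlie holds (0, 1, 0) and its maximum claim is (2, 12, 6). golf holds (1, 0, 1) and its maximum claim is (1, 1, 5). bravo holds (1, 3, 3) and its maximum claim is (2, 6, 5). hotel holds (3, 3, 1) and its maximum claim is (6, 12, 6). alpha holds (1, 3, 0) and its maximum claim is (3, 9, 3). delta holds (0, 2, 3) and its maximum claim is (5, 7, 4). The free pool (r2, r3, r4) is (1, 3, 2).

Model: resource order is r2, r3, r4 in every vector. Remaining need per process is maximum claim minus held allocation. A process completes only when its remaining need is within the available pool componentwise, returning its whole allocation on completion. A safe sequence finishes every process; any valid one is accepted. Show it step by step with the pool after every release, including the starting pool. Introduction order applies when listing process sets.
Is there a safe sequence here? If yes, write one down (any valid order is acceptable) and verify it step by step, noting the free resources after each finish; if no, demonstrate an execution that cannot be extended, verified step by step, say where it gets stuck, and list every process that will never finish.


SAFE — a valid safe sequence is bravo, alpha, golf, hotel, charlie, delta.
Key observation: bravo marks the first exact bind of the order: its need (1, 3, 2) fits the free (1, 3, 2) with zero slack on a requested resource.
Check, step by step:
  pool = (1, 3, 2)
  bravo needs (1, 3, 2) <= (1, 3, 2) -> finishes; pool += (1, 3, 3) = (2, 6, 5)
  alpha needs (2, 6, 3) <= (2, 6, 5) -> finishes; pool += (1, 3, 0) = (3, 9, 5)
  golf needs (0, 1, 4) <= (3, 9, 5) -> finishes; pool += (1, 0, 1) = (4, 9, 6)
  hotel needs (3, 9, 5) <= (4, 9, 6) -> finishes; pool += (3, 3, 1) = (7, 12, 7)
  charlie needs (2, 11, 6) <= (7, 12, 7) -> finishes; pool += (0, 1, 0) = (7, 13, 7)
  delta needs (5, 5, 1) <= (7, 13, 7) -> finishes; pool += (0, 2, 3) = (7, 15, 10)


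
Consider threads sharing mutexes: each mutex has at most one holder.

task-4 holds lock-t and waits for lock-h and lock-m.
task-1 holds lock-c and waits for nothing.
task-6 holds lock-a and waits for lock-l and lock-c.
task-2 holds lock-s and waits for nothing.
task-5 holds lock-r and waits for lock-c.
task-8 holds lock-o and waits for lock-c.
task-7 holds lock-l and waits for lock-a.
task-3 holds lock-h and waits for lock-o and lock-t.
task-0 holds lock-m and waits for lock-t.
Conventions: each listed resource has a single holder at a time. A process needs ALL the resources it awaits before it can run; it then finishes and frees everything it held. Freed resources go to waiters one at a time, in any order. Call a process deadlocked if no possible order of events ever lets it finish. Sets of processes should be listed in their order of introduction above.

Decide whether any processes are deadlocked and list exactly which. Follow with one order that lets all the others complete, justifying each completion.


Deadlocked: task-4, task-6, task-7, task-3 and task-0.
Key observation: the loop task-4 -> task-3 -> task-4 blocks itself forever; task-6, task-7 and task-0 are caught in further circular waits.
One completion order for the rest: task-1, task-2, task-8, task-5.
Check, step by step:
  task-1 waits on nothing -> runs at once and releases lock-c
  task-2 waits on nothing -> runs at once and releases lock-s
  run task-8 (all its waits — lock-c — are resolved); releases lock-o
  run task-5 (all its waits — lock-c — are resolved); releases lock-r


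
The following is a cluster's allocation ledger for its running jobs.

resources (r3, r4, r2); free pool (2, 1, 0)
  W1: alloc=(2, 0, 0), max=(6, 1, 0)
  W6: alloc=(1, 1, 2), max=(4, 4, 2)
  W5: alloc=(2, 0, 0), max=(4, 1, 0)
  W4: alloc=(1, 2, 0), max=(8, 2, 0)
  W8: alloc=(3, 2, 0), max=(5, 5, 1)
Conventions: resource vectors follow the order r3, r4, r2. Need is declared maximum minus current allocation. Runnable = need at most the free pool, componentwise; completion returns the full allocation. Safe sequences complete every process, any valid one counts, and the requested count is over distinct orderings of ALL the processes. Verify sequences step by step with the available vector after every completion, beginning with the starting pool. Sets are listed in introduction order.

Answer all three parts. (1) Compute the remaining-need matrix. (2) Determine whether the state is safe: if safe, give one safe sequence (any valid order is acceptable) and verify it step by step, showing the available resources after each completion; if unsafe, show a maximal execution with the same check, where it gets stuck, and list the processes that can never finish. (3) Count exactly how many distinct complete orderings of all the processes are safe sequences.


(1) Remaining need (order r3, r4, r2):
  W1: (4, 1, 0)
  W6: (3, 3, 0)
  W5: (2, 1, 0)
  W4: (7, 0, 0)
  W8: (2, 3, 1)
(2) UNSAFE — no complete ordering exists.
Key observation: after W5, W1 the pool peaks at (6, 1, 0), and each blocked process is short somewhere: W6 on r4; W4 on r3; W8 on r4, r2.
A maximal execution: W5, W1 — then nothing else fits. Verifying each step:
  pool = (2, 1, 0)
  W5: need (2, 1, 0) fits (2, 1, 0); releases (2, 0, 0), pool now (4, 1, 0)
  W1: need (4, 1, 0) fits (4, 1, 0); releases (2, 0, 0), pool now (6, 1, 0)
  blocked: W6 wants (3, 3, 0), pool (6, 1, 0) — not enough r4
  blocked: W4 wants (7, 0, 0), pool (6, 1, 0) — not enough r3
  blocked: W8 wants (2, 3, 1), pool (6, 1, 0) — not enough r4 and r2
Never able to finish: W6, W4 and W8.
(3) Precisely 0 of the possible complete orderings are safe sequences.


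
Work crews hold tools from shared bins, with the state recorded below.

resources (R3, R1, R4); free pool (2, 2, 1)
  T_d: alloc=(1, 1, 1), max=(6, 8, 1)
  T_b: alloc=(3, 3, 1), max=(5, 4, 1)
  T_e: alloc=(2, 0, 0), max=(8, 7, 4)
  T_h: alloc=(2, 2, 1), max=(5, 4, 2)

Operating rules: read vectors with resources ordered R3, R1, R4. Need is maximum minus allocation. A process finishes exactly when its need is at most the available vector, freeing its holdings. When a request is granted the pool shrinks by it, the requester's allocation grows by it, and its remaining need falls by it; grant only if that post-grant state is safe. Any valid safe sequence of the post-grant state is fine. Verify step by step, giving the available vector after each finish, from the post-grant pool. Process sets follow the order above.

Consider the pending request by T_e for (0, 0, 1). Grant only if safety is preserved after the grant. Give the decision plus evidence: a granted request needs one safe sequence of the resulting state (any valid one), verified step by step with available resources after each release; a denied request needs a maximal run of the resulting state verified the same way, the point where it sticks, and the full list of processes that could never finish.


GRANT — the state after the grant stays safe, e.g. via T_b, T_h, T_d, T_e.
Key observation: even at the reduced pool (2, 2, 0), T_b fits immediately, so safety survives the grant.
Check on the post-grant state, step by step:
  pool = (2, 2, 0)
  T_b: need (2, 1, 0) fits (2, 2, 0); releases (3, 3, 1), pool now (5, 5, 1)
  T_h: need (3, 2, 1) fits (5, 5, 1); releases (2, 2, 1), pool now (7, 7, 2)
  T_d: need (5, 7, 0) fits (7, 7, 2); releases (1, 1, 1), pool now (8, 8, 3)
  T_e: need (6, 7, 3) fits (8, 8, 3); releases (2, 0, 1), pool now (10, 8, 4)


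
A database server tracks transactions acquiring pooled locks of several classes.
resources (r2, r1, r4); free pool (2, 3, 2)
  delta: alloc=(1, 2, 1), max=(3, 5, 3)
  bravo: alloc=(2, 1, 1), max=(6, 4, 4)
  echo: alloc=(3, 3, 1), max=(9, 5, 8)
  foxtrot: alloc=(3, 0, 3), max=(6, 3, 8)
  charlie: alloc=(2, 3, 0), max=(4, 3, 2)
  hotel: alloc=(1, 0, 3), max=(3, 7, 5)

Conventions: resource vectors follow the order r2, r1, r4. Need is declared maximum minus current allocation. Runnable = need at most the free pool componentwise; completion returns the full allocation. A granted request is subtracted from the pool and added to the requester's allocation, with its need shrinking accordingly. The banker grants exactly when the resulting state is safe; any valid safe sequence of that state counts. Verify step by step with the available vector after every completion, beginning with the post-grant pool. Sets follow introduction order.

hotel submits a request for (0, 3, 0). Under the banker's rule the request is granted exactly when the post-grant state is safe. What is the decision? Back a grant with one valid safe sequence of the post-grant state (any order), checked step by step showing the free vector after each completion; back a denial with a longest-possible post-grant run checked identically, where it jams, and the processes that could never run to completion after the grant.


GRANT — the state after the grant stays safe, e.g. via charlie, delta, bravo, hotel, foxtrot, echo.
Key observation: (2, 0, 2) free after granting still covers charlie first, and each release covers the next.
Step-by-step check of the post-grant state:
  pool = (2, 0, 2)
  charlie needs (2, 0, 2) <= (2, 0, 2) -> finishes; pool += (2, 3, 0) = (4, 3, 2)
  delta needs (2, 3, 2) <= (4, 3, 2) -> finishes; pool += (1, 2, 1) = (5, 5, 3)
  bravo needs (4, 3, 3) <= (5, 5, 3) -> finishes; pool += (2, 1, 1) = (7, 6, 4)
  hotel needs (2, 4, 2) <= (7, 6, 4) -> finishes; pool += (1, 3, 3) = (8, 9, 7)
  foxtrot needs (3, 3, 5) <= (8, 9, 7) -> finishes; pool += (3, 0, 3) = (11, 9, 10)
  echo needs (6, 2, 7) <= (11, 9, 10) -> finishes; pool += (3, 3, 1) = (14, 12, 11)


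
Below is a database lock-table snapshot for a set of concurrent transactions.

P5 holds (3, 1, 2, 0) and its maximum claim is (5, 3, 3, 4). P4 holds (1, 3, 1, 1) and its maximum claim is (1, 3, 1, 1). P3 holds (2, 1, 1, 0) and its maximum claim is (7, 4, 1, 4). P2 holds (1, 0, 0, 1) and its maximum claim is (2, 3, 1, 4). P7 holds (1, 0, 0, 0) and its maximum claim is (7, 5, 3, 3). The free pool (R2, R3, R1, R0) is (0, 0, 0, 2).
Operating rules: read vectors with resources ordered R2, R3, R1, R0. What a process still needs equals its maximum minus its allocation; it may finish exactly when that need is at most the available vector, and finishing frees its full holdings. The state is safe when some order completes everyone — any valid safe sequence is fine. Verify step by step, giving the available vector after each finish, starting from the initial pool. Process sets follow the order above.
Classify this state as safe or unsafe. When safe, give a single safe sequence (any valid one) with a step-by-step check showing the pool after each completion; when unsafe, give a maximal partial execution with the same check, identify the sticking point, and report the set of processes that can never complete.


SAFE, for example via the order P4, P2, P5, P3, P7.
Key observation: P2 marks the first exact bind of the order: its need (1, 3, 1, 3) fits the free (1, 3, 1, 3) with zero slack on a requested resource.
Walking it through:
  pool = (0, 0, 0, 2)
  run P4 (needs (0, 0, 0, 0), free (0, 0, 0, 2)); after release of (1, 3, 1, 1) the pool is (1, 3, 1, 3)
  run P2 (needs (1, 3, 1, 3), free (1, 3, 1, 3)); after release of (1, 0, 0, 1) the pool is (2, 3, 1, 4)
  run P5 (needs (2, 2, 1, 4), free (2, 3, 1, 4)); after release of (3, 1, 2, 0) the pool is (5, 4, 3, 4)
  run P3 (needs (5, 3, 0, 4), free (5, 4, 3, 4)); after release of (2, 1, 1, 0) the pool is (7, 5, 4, 4)
  run P7 (needs (6, 5, 3, 3), free (7, 5, 4, 4)); after release of (1, 0, 0, 0) the pool is (8, 5, 4, 4)


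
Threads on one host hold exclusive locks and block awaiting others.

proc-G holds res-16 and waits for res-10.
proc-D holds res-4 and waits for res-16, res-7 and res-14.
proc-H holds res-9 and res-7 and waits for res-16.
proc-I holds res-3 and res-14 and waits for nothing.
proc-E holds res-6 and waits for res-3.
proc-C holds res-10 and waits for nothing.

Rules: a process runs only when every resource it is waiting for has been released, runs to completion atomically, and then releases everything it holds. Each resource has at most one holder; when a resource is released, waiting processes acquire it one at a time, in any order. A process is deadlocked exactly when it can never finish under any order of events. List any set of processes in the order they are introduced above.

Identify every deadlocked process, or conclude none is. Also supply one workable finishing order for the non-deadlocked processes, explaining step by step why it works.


No process is deadlocked.
Key observation: the wait relation is loop-free; peeling off processes with no waits unwinds the whole state.
The rest can finish in the order proc-C, proc-G, proc-H, proc-I, proc-D, proc-E.
Walking it through:
  proc-C: no waits; runs immediately, freeing res-10
  proc-G waits on res-10 — all released -> runs and releases res-16
  proc-H waits on res-16 — all released -> runs and releases res-9 and res-7
  proc-I: no waits; runs immediately, freeing res-3 and res-14
  proc-D waits on res-16, res-7 and res-14 — all released -> runs and releases res-4
  proc-E waits on res-3 — all released -> runs and releases res-6


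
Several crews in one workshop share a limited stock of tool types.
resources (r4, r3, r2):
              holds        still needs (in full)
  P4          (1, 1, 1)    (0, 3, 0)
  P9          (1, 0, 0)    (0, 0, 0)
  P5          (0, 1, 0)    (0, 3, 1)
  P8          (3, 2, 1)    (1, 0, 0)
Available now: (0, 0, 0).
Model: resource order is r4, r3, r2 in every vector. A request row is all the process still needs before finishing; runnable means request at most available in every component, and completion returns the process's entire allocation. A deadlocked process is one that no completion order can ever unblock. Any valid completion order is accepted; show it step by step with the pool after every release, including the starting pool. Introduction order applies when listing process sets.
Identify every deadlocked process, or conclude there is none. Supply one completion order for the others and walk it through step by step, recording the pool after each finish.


Deadlocked: P4 and P5.
Key observation: r3 is the bottleneck — with P9, P8 done the pool holds (4, 2, 1), short of every remaining need.
The rest can finish in the order P9, P8. Check, step by step:
  pool = (0, 0, 0)
  P9: need (0, 0, 0) fits (0, 0, 0); releases (1, 0, 0), pool now (1, 0, 0)
  P8: need (1, 0, 0) fits (1, 0, 0); releases (3, 2, 1), pool now (4, 2, 1)
The blocked processes can never fit:
  P4 cannot run: need (0, 3, 0) vs free (4, 2, 1) (insufficient r3)
  P5 cannot run: need (0, 3, 1) vs free (4, 2, 1) (insufficient r3)


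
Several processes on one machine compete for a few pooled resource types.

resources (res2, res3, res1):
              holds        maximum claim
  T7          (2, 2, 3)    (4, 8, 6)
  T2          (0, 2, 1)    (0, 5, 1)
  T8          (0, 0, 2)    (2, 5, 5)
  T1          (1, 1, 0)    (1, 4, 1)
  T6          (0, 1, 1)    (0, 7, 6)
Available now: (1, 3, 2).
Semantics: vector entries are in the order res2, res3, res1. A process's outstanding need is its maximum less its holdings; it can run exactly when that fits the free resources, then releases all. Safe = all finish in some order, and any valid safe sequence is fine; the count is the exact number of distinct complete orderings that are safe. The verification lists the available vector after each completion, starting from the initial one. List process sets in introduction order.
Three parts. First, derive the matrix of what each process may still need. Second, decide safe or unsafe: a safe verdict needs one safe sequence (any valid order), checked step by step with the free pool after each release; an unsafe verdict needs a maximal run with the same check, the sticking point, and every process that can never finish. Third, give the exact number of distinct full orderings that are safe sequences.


(1) Need matrix, components ordered res2, res3, res1:
  T7: (2, 6, 3)
  T2: (0, 3, 0)
  T8: (2, 5, 3)
  T1: (0, 3, 1)
  T6: (0, 6, 5)
(2) SAFE — a valid safe sequence is T1, T2, T7, T8, T6.
Key observation: the first exact fit in this order is T1 — it needs (0, 3, 1) with (1, 3, 2) free, meeting a requested resource to the last unit.
Check, step by step:
  pool = (1, 3, 2)
  run T1 (needs (0, 3, 1), free (1, 3, 2)); after release of (1, 1, 0) the pool is (2, 4, 2)
  run T2 (needs (0, 3, 0), free (2, 4, 2)); after release of (0, 2, 1) the pool is (2, 6, 3)
  run T7 (needs (2, 6, 3), free (2, 6, 3)); after release of (2, 2, 3) the pool is (4, 8, 6)
  run T8 (needs (2, 5, 3), free (4, 8, 6)); after release of (0, 0, 2) the pool is (4, 8, 8)
  run T6 (needs (0, 6, 5), free (4, 8, 8)); after release of (0, 1, 1) the pool is (4, 9, 9)
(3) Precisely 8 of the possible complete orderings are safe sequences.


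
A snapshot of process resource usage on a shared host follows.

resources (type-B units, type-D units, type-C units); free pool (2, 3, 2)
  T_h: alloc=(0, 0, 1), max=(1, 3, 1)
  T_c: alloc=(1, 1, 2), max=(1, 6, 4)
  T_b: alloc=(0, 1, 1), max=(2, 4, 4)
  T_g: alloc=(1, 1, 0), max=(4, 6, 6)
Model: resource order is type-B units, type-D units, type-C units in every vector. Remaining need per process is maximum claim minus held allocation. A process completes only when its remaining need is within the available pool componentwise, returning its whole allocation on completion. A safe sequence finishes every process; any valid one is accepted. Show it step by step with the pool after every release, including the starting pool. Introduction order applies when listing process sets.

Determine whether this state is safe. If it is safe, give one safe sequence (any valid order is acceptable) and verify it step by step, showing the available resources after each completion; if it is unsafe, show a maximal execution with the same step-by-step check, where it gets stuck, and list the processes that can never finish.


UNSAFE — no complete ordering exists.
Key observation: even finishing T_h, T_b leaves just (2, 4, 4) free — too little type-D units for any of the remaining processes.
A maximal execution: T_h, T_b — then nothing else fits. Step-by-step check:
  pool = (2, 3, 2)
  run T_h (needs (1, 3, 0), free (2, 3, 2)); after release of (0, 0, 1) the pool is (2, 3, 3)
  run T_b (needs (2, 3, 3), free (2, 3, 3)); after release of (0, 1, 1) the pool is (2, 4, 4)
  blocked: T_c wants (0, 5, 2), pool (2, 4, 4) — not enough type-D units
  blocked: T_g wants (3, 5, 6), pool (2, 4, 4) — not enough type-B units, type-D units and type-C units
Never able to finish: T_c and T_g.


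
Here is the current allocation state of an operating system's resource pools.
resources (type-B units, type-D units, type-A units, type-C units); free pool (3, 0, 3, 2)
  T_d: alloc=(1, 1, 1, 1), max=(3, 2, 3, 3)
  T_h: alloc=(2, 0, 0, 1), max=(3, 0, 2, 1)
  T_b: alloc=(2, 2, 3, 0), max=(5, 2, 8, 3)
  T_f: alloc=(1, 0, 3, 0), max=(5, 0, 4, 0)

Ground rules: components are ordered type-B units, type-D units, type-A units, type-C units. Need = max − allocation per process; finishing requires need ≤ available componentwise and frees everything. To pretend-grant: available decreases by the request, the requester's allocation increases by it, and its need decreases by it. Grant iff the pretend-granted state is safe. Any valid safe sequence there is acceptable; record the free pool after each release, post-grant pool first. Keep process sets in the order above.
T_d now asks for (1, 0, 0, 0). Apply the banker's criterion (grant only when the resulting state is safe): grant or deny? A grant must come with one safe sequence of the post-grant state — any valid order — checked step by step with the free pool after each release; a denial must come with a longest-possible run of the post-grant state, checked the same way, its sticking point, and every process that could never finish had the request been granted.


GRANT: granting preserves safety; a valid post-grant sequence is T_h, T_f, T_b, T_d.
Key observation: post-grant, (2, 0, 3, 2) remains, and an order beginning with T_h completes everyone.
Check on the post-grant state, step by step:
  pool = (2, 0, 3, 2)
  T_h needs (1, 0, 2, 0) <= (2, 0, 3, 2) -> finishes; pool += (2, 0, 0, 1) = (4, 0, 3, 3)
  T_f needs (4, 0, 1, 0) <= (4, 0, 3, 3) -> finishes; pool += (1, 0, 3, 0) = (5, 0, 6, 3)
  T_b needs (3, 0, 5, 3) <= (5, 0, 6, 3) -> finishes; pool += (2, 2, 3, 0) = (7, 2, 9, 3)
  T_d needs (1, 1, 2, 2) <= (7, 2, 9, 3) -> finishes; pool += (2, 1, 1, 1) = (9, 3, 10, 4)


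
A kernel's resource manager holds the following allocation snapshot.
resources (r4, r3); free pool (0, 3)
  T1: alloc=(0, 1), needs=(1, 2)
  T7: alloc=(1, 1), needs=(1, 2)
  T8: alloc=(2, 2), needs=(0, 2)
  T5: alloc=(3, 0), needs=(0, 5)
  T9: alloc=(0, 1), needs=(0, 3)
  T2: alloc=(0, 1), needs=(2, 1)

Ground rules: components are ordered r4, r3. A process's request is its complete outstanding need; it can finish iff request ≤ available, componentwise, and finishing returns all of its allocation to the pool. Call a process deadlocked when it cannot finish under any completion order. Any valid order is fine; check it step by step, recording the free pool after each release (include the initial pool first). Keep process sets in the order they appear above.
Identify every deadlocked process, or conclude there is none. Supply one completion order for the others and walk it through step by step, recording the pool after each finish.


The deadlocked set is empty.
Key observation: T8 fits the free pool immediately, and its release cascades until everyone finishes.
One completion order for the rest: T8, T1, T2, T7, T9, T5. Step-by-step check:
  pool = (0, 3)
  T8 needs (0, 2) <= (0, 3) -> finishes; pool += (2, 2) = (2, 5)
  T1 needs (1, 2) <= (2, 5) -> finishes; pool += (0, 1) = (2, 6)
  T2 needs (2, 1) <= (2, 6) -> finishes; pool += (0, 1) = (2, 7)
  T7 needs (1, 2) <= (2, 7) -> finishes; pool += (1, 1) = (3, 8)
  T9 needs (0, 3) <= (3, 8) -> finishes; pool += (0, 1) = (3, 9)
  T5 needs (0, 5) <= (3, 9) -> finishes; pool += (3, 0) = (6, 9)


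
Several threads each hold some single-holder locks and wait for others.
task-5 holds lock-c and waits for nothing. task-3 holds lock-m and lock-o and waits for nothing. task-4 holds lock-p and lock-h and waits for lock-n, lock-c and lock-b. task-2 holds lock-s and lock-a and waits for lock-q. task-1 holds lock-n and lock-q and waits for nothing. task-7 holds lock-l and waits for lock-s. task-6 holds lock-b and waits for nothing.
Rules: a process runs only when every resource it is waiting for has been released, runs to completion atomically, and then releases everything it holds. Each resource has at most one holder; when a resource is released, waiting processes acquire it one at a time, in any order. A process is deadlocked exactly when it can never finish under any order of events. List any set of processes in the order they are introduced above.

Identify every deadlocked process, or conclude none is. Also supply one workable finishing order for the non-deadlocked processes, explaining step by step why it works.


No process is deadlocked.
Key observation: the wait relation is loop-free; peeling off processes with no waits unwinds the whole state.
One completion order for the rest: task-1, task-3, task-2, task-5, task-7, task-6, task-4.
Step-by-step check:
  run task-1 (it waits on nothing); releases lock-n and lock-q
  run task-3 (it waits on nothing); releases lock-m and lock-o
  task-2 waits on lock-q — all released -> runs and releases lock-s and lock-a
  run task-5 (it waits on nothing); releases lock-c
  task-7 waits on lock-s — all released -> runs and releases lock-l
  run task-6 (it waits on nothing); releases lock-b
  task-4 waits on lock-n, lock-c and lock-b — all released -> runs and releases lock-p and lock-h


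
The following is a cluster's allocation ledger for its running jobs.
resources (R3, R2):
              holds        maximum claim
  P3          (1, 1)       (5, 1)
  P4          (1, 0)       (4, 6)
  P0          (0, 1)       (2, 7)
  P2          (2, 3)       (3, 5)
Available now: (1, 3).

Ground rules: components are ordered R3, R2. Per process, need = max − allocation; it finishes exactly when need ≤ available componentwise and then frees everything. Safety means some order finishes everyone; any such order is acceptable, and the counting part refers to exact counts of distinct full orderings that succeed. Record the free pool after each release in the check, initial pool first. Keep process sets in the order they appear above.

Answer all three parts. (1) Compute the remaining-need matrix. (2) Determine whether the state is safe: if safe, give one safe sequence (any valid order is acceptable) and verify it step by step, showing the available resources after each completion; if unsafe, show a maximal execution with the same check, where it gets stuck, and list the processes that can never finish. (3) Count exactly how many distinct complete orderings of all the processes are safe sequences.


(1) Remaining need (order R3, R2):
  P3: (4, 0)
  P4: (3, 6)
  P0: (2, 6)
  P2: (1, 2)
(2) SAFE. One safe sequence: P2, P4, P0, P3.
Key observation: at P2 the run first touches a limit — (1, 2) against (1, 3), exact on a resource it actually requests.
Step-by-step check:
  pool = (1, 3)
  P2: need (1, 2) fits (1, 3); releases (2, 3), pool now (3, 6)
  P4: need (3, 6) fits (3, 6); releases (1, 0), pool now (4, 6)
  P0: need (2, 6) fits (4, 6); releases (0, 1), pool now (4, 7)
  P3: need (4, 0) fits (4, 7); releases (1, 1), pool now (5, 8)
(3) Precisely 3 of the possible complete orderings are safe sequences.


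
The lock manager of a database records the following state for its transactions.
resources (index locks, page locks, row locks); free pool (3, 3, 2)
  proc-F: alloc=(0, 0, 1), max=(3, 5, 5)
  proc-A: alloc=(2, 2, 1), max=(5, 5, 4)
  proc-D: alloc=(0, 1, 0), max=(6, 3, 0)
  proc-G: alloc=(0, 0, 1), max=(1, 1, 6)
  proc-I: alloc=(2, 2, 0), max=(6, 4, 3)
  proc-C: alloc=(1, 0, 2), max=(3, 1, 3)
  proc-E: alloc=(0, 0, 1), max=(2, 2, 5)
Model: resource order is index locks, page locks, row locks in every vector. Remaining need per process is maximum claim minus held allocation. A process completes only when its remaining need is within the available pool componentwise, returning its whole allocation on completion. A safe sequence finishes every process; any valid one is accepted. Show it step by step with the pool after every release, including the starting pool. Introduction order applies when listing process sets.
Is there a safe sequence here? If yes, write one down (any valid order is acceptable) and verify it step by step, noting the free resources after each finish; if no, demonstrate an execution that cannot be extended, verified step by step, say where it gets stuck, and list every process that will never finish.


SAFE — a valid safe sequence is proc-C, proc-I, proc-F, proc-E, proc-D, proc-A, proc-G.
Key observation: proc-I is the earliest step where a requested resource binds exactly: need (4, 2, 3), pool (4, 3, 4) at its turn.
Verifying each step:
  pool = (3, 3, 2)
  proc-C: need (2, 1, 1) fits (3, 3, 2); releases (1, 0, 2), pool now (4, 3, 4)
  proc-I: need (4, 2, 3) fits (4, 3, 4); releases (2, 2, 0), pool now (6, 5, 4)
  proc-F: need (3, 5, 4) fits (6, 5, 4); releases (0, 0, 1), pool now (6, 5, 5)
  proc-E: need (2, 2, 4) fits (6, 5, 5); releases (0, 0, 1), pool now (6, 5, 6)
  proc-D: need (6, 2, 0) fits (6, 5, 6); releases (0, 1, 0), pool now (6, 6, 6)
  proc-A: need (3, 3, 3) fits (6, 6, 6); releases (2, 2, 1), pool now (8, 8, 7)
  proc-G: need (1, 1, 5) fits (8, 8, 7); releases (0, 0, 1), pool now (8, 8, 8)


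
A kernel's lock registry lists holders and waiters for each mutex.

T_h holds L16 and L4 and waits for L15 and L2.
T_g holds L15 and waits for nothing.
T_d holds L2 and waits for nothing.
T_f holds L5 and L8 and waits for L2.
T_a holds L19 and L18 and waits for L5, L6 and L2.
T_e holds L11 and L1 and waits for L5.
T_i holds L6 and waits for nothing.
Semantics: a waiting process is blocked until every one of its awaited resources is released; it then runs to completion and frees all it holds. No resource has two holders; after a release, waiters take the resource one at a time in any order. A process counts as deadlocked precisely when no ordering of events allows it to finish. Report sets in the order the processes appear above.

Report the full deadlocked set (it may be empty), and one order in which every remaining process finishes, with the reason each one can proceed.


The deadlocked set is empty.
Key observation: the wait relation is loop-free; peeling off processes with no waits unwinds the whole state.
The rest can finish in the order T_i, T_d, T_g, T_h, T_f, T_e, T_a.
Walking it through:
  run T_i (it waits on nothing); releases L6
  run T_d (it waits on nothing); releases L2
  run T_g (it waits on nothing); releases L15
  T_h waits on L15 and L2 — all released -> runs and releases L16 and L4
  T_f waits on L2 — all released -> runs and releases L5 and L8
  T_e waits on L5 — all released -> runs and releases L11 and L1
  T_a waits on L5, L6 and L2 — all released -> runs and releases L19 and L18


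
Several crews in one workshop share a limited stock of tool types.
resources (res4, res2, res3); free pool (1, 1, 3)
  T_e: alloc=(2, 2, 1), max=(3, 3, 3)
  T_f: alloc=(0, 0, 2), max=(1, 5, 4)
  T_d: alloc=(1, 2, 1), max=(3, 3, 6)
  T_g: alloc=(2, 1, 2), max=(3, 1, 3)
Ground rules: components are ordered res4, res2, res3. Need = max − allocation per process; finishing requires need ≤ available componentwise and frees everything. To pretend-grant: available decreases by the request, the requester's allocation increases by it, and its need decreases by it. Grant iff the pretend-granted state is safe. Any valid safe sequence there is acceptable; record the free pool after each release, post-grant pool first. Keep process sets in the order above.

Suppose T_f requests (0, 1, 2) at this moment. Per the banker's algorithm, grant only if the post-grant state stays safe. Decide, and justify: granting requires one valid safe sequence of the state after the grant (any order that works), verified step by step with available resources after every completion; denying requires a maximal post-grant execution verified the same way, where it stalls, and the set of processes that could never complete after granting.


DENY — the pretend-granted state is unsafe.
Key observation: after T_g, T_e the pool peaks at (5, 3, 4), and each blocked process is short somewhere: T_f on res2; T_d on res3.
Pretend the grant happened; the run T_g, T_e goes as far as possible. Step-by-step check:
  pool = (1, 0, 1)
  run T_g (needs (1, 0, 1), free (1, 0, 1)); after release of (2, 1, 2) the pool is (3, 1, 3)
  run T_e (needs (1, 1, 2), free (3, 1, 3)); after release of (2, 2, 1) the pool is (5, 3, 4)
  T_f cannot run: need (1, 4, 0) vs free (5, 3, 4) (insufficient res2)
  T_d cannot run: need (2, 1, 5) vs free (5, 3, 4) (insufficient res3)
Processes that could never finish after the grant: T_f and T_d.


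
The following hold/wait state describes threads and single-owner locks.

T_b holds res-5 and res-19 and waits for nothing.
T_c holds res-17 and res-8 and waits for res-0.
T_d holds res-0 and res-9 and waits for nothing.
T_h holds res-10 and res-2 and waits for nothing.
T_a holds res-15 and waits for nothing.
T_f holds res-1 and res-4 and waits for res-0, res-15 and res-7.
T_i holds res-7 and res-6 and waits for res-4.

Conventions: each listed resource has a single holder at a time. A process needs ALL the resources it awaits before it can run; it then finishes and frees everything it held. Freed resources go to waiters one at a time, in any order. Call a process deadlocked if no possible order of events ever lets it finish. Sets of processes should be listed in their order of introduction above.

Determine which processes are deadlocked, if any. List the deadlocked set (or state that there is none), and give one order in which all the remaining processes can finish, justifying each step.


Deadlocked set: T_f and T_i.
Key observation: nobody on the ring T_f -> T_i -> T_f can start until another member finishes, which never happens; no other process is dragged down with it.
A valid finishing order for the others: T_a, T_h, T_b, T_d, T_c.
Walking it through:
  T_a waits on nothing -> runs at once and releases res-15
  T_h waits on nothing -> runs at once and releases res-10 and res-2
  T_b waits on nothing -> runs at once and releases res-5 and res-19
  T_d waits on nothing -> runs at once and releases res-0 and res-9
  T_c waits on res-0 — all released -> runs and releases res-17 and res-8


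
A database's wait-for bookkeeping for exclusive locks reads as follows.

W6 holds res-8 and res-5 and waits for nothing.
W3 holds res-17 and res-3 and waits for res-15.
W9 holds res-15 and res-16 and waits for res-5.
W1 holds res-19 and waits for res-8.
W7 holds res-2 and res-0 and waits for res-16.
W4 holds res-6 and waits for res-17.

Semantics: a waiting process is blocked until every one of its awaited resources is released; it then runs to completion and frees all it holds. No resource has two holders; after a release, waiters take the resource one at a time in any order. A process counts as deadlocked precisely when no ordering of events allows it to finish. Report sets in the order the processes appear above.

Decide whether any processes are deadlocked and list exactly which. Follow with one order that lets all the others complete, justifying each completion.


The deadlocked set is empty.
Key observation: every chain of waits terminates; starting from the processes that wait on nothing, all the rest unlock in turn.
A valid finishing order for the others: W6, W9, W7, W3, W1, W4.
Step-by-step check:
  run W6 (it waits on nothing); releases res-8 and res-5
  run W9 (all its waits — res-5 — are resolved); releases res-15 and res-16
  run W7 (all its waits — res-16 — are resolved); releases res-2 and res-0
  run W3 (all its waits — res-15 — are resolved); releases res-17 and res-3
  run W1 (all its waits — res-8 — are resolved); releases res-19
  run W4 (all its waits — res-17 — are resolved); releases res-6


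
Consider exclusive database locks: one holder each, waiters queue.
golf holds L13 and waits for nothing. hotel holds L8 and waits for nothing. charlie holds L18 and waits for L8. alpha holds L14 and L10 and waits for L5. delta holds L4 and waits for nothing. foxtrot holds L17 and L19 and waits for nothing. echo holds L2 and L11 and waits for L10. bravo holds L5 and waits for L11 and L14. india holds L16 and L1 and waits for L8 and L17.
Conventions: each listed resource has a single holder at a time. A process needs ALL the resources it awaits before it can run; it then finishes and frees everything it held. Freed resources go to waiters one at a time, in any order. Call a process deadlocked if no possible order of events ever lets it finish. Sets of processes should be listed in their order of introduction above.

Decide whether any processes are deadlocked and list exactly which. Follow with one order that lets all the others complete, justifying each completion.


The deadlocked set is alpha, echo and bravo.
Key observation: along alpha -> bravo -> alpha, each member waits on what the next one holds — a deadlock; echo is caught in further circular waits.
A valid finishing order for the others: hotel, delta, charlie, foxtrot, india, golf.
Check, step by step:
  hotel waits on nothing -> runs at once and releases L8
  delta waits on nothing -> runs at once and releases L4
  charlie: everything it awaited (L8) is free; runs, freeing L18
  foxtrot waits on nothing -> runs at once and releases L17 and L19
  india: everything it awaited (L8 and L17) is free; runs, freeing L16 and L1
  golf waits on nothing -> runs at once and releases L13


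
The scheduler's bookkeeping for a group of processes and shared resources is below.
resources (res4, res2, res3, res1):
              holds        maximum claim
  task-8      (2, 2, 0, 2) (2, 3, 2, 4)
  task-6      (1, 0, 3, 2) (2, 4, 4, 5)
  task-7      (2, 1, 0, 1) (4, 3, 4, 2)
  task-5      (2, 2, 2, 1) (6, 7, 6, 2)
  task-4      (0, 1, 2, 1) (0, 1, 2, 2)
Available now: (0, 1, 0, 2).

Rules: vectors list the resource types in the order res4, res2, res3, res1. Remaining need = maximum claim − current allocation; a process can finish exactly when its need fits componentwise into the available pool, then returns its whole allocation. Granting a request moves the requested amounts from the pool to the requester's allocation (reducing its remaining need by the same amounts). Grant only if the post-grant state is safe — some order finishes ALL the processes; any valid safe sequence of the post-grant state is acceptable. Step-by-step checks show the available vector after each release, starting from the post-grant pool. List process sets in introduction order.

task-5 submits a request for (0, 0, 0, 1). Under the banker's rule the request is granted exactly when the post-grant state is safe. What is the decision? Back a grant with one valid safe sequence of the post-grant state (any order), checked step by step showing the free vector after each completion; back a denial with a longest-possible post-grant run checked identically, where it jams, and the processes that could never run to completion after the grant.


GRANT — the state after the grant stays safe, e.g. via task-4, task-8, task-6, task-7, task-5.
Key observation: the grant leaves (0, 1, 0, 1) free — enough for task-4, whose release restarts the cascade.
Step-by-step check of the post-grant state:
  pool = (0, 1, 0, 1)
  task-4 needs (0, 0, 0, 1) <= (0, 1, 0, 1) -> finishes; pool += (0, 1, 2, 1) = (0, 2, 2, 2)
  task-8 needs (0, 1, 2, 2) <= (0, 2, 2, 2) -> finishes; pool += (2, 2, 0, 2) = (2, 4, 2, 4)
  task-6 needs (1, 4, 1, 3) <= (2, 4, 2, 4) -> finishes; pool += (1, 0, 3, 2) = (3, 4, 5, 6)
  task-7 needs (2, 2, 4, 1) <= (3, 4, 5, 6) -> finishes; pool += (2, 1, 0, 1) = (5, 5, 5, 7)
  task-5 needs (4, 5, 4, 0) <= (5, 5, 5, 7) -> finishes; pool += (2, 2, 2, 2) = (7, 7, 7, 9)


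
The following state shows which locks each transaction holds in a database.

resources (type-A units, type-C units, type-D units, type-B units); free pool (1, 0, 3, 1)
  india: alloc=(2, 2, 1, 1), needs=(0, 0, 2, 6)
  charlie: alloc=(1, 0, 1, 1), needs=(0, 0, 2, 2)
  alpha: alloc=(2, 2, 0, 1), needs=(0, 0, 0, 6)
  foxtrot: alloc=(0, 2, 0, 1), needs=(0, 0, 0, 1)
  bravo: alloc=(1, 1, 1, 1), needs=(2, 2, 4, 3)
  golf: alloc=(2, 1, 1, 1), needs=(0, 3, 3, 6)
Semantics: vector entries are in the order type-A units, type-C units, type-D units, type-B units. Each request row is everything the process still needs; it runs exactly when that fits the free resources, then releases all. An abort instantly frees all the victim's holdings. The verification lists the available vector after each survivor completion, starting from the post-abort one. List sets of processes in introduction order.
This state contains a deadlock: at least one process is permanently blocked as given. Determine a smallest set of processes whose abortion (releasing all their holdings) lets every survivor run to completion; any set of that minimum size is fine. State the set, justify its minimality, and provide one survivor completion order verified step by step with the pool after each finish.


The answer: abort india and alpha.
Key observation: before aborting india and alpha, golf was permanently blocked — no order could ever run it; afterwards it completes at step 4.
Minimality, checking each single-abort alternative: india alone leaves alpha blocked (short on type-B units); charlie alone leaves india blocked (short on type-B units); alpha alone leaves india blocked (short on type-B units); foxtrot alone leaves india blocked (short on type-B units); bravo alone leaves india blocked (short on type-B units); golf alone leaves india blocked (short on type-B units).
Survivors finish in the order: foxtrot, bravo, charlie, golf. Verifying each step (pool after the aborts first):
  pool = (5, 4, 4, 3)
  run foxtrot (needs (0, 0, 0, 1), free (5, 4, 4, 3)); after release of (0, 2, 0, 1) the pool is (5, 6, 4, 4)
  run bravo (needs (2, 2, 4, 3), free (5, 6, 4, 4)); after release of (1, 1, 1, 1) the pool is (6, 7, 5, 5)
  run charlie (needs (0, 0, 2, 2), free (6, 7, 5, 5)); after release of (1, 0, 1, 1) the pool is (7, 7, 6, 6)
  run golf (needs (0, 3, 3, 6), free (7, 7, 6, 6)); after release of (2, 1, 1, 1) the pool is (9, 8, 7, 7)
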